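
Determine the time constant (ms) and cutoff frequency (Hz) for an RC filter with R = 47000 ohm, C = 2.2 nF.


Time constant: tau = R * C.
tau = 47000 * 2.20e-09 = 0.0001034 s
tau = 0.1034 ms
Cutoff frequency: fc = 1 / (2*pi*R*C).
fc = 1 / (2*pi*0.0001034) = 1539.22 Hz

tau = 0.1034 ms, fc = 1539.22 Hz


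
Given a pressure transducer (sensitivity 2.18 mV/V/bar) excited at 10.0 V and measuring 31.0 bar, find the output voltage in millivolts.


Output = sensitivity * Vex * P.
Vout = 2.18 * 10.0 * 31.0
Vout = 21.8 * 31.0
Vout = 675.8 mV

675.8 mV


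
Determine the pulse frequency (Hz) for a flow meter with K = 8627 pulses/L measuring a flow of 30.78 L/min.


Frequency = K * Q / 60 (converting L/min to L/s).
f = 8627 * 30.78 / 60
f = 265539.06 / 60
f = 4425.65 Hz

4425.65 Hz


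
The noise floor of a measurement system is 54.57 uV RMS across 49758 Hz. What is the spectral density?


Noise spectral density = Vrms / sqrt(BW).
NSD = 54.57 / sqrt(49758)
NSD = 54.57 / 223.065
NSD = 0.2446 uV/sqrt(Hz)

0.2446 uV/sqrt(Hz)


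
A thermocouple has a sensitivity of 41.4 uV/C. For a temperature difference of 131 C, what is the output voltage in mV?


The thermocouple output V = sensitivity * dT.
V = 41.4 uV/C * 131 C
V = 5423.4 uV
V = 5.423 mV

5.423 mV


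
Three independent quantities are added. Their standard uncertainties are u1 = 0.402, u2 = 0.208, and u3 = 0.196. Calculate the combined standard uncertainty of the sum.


For a sum of independent quantities, uc = sqrt(u1^2 + u2^2 + u3^2).
uc = sqrt(0.402^2 + 0.208^2 + 0.196^2)
uc = sqrt(0.161604 + 0.043264 + 0.038416)
uc = 0.4932

0.4932


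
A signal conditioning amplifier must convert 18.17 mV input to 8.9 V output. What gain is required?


Gain = Vout / Vin (converting to same units).
G = 8.9 V / 18.17 mV
G = 8900.0 mV / 18.17 mV
G = 489.82

489.82


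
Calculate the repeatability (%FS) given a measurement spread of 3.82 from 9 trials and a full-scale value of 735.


Repeatability = (spread / full scale) * 100%.
R = (3.82 / 735) * 100
R = 0.52 %FS

0.52 %FS


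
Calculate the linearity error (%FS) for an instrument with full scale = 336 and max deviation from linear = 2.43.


Linearity error = (max deviation / full scale) * 100%.
Linearity = (2.43 / 336) * 100
Linearity = 0.723 %FS

0.723 %FS


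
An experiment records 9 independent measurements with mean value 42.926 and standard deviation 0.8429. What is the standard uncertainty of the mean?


The standard uncertainty for Type A evaluation is u = s / sqrt(n).
u = 0.8429 / sqrt(9)
u = 0.8429 / 3.0
u = 0.281

0.281


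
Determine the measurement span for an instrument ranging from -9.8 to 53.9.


Span = upper range - lower range.
Span = 53.9 - (-9.8)
Span = 63.7

63.7


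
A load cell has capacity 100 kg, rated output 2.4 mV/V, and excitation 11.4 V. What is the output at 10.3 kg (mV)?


Vout = rated_output * Vex * (load / capacity).
Vout = 2.4 * 11.4 * (10.3 / 100)
Vout = 2.4 * 11.4 * 0.103
Vout = 2.818 mV

2.818 mV


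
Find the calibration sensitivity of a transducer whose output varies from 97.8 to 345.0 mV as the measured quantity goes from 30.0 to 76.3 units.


Sensitivity = (y2 - y1) / (x2 - x1).
S = (345.0 - 97.8) / (76.3 - 30.0)
S = 247.2 / 46.3
S = 5.3391 mV/unit

5.3391 mV/unit


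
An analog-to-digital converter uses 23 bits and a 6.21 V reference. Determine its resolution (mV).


The resolution (LSB) of an ADC is Vref / 2^n.
LSB = 6.21 / 2^23
LSB = 6.21 / 8388608
LSB = 7.4e-07 V = 0.00074029 mV

0.00074029 mV


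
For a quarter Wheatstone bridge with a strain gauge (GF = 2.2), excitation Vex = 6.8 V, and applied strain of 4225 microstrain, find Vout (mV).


Quarter bridge output: Vout = (GF * epsilon * Vex) / 4.
Vout = (2.2 * 4225e-6 * 6.8) / 4
Vout = 0.063206 / 4 V
Vout = 0.0158015 V = 15.8015 mV

15.8015 mV


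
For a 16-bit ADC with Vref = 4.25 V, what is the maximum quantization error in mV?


The maximum quantization error is +/- LSB/2.
LSB = Vref / 2^n = 4.25 / 65536 = 6.485e-05 V
Max error = LSB / 2 = 6.485e-05 / 2 = 3.242e-05 V
Max error = 0.0324 mV

0.0324 mV


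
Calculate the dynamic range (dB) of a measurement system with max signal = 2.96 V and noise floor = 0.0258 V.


Dynamic range = 20 * log10(Vmax / Vnoise).
DR = 20 * log10(2.96 / 0.0258)
DR = 20 * log10(114.73)
DR = 41.19 dB

41.19 dB


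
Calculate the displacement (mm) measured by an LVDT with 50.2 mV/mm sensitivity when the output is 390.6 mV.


Displacement = Vout / sensitivity.
d = 390.6 / 50.2
d = 7.781 mm

7.781 mm


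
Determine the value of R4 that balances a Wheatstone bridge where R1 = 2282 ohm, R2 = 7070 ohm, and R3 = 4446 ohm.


At balance: R1*R4 = R2*R3, so R4 = R2*R3/R1.
R4 = 7070 * 4446 / 2282
R4 = 31433220 / 2282
R4 = 13774.42 ohm

13774.42 ohm


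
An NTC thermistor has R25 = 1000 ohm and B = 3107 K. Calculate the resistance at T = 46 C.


NTC thermistor equation: Rt = R25 * exp(B * (1/T - 1/T25)).
T in Kelvin: 319.15 K, T25 = 298.15 K
1/T - 1/T25 = 1/319.15 - 1/298.15 = -0.00022069
B * (1/T - 1/T25) = 3107 * -0.00022069 = -0.6857
Rt = 1000 * exp(-0.6857) = 503.7 ohm

503.7 ohm


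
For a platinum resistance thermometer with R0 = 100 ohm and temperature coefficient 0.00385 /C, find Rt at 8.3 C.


The RTD equation: Rt = R0 * (1 + alpha * T).
Rt = 100 * (1 + 0.00385 * 8.3)
Rt = 100 * (1 + 0.031955)
Rt = 100 * 1.031955
Rt = 103.195 ohm

103.195 ohm


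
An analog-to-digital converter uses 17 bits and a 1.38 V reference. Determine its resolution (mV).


The resolution (LSB) of an ADC is Vref / 2^n.
LSB = 1.38 / 2^17
LSB = 1.38 / 131072
LSB = 1.053e-05 V = 0.01052856 mV

0.01052856 mV


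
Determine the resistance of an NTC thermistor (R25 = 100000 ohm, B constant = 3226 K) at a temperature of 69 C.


NTC thermistor equation: Rt = R25 * exp(B * (1/T - 1/T25)).
T in Kelvin: 342.15 K, T25 = 298.15 K
1/T - 1/T25 = 1/342.15 - 1/298.15 = -0.00043132
B * (1/T - 1/T25) = 3226 * -0.00043132 = -1.3914
Rt = 100000 * exp(-1.3914) = 24871.6 ohm

24871.6 ohm


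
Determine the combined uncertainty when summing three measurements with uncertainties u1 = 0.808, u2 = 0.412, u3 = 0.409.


For a sum of independent quantities, uc = sqrt(u1^2 + u2^2 + u3^2).
uc = sqrt(0.808^2 + 0.412^2 + 0.409^2)
uc = sqrt(0.652864 + 0.169744 + 0.167281)
uc = 0.9949

0.9949


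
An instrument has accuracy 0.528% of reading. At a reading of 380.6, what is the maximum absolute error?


Absolute error = (accuracy% / 100) * reading.
Error = (0.528 / 100) * 380.6
Error = 0.00528 * 380.6
Error = 2.0096

2.0096


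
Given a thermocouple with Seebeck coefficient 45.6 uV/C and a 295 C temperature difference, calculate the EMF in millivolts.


The thermocouple output V = sensitivity * dT.
V = 45.6 uV/C * 295 C
V = 13452.0 uV
V = 13.452 mV

13.452 mV


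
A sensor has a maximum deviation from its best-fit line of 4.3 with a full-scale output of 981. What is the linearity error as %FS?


Linearity error = (max deviation / full scale) * 100%.
Linearity = (4.3 / 981) * 100
Linearity = 0.438 %FS

0.438 %FS


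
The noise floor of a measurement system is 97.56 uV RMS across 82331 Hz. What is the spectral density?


Noise spectral density = Vrms / sqrt(BW).
NSD = 97.56 / sqrt(82331)
NSD = 97.56 / 286.9338
NSD = 0.34 uV/sqrt(Hz)

0.34 uV/sqrt(Hz)


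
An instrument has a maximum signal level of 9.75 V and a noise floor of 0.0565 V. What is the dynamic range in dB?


Dynamic range = 20 * log10(Vmax / Vnoise).
DR = 20 * log10(9.75 / 0.0565)
DR = 20 * log10(172.57)
DR = 44.74 dB

44.74 dB


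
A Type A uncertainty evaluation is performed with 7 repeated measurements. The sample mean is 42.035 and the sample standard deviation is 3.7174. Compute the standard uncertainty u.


The standard uncertainty for Type A evaluation is u = s / sqrt(n).
u = 3.7174 / sqrt(7)
u = 3.7174 / 2.6458
u = 1.405

1.405


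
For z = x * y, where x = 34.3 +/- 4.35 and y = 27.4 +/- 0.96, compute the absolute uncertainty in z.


For a product z = x*y, the relative uncertainty is:
uz/z = sqrt((ux/x)^2 + (uy/y)^2)
Relative uncertainties: ux/x = 4.35/34.3 = 0.126822
uy/y = 0.96/27.4 = 0.035036
z = 34.3 * 27.4 = 939.8
uz = 939.8 * sqrt(0.126822^2 + 0.035036^2) = 123.655

123.655


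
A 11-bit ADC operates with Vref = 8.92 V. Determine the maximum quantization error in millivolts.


The maximum quantization error is +/- LSB/2.
LSB = Vref / 2^n = 8.92 / 2048 = 0.00435547 V
Max error = LSB / 2 = 0.00435547 / 2 = 0.00217773 V
Max error = 2.1777 mV

2.1777 mV


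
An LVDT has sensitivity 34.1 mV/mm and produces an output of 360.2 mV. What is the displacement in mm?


Displacement = Vout / sensitivity.
d = 360.2 / 34.1
d = 10.563 mm

10.563 mm


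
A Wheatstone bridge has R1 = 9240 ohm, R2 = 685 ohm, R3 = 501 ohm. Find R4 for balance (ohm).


At balance: R1*R4 = R2*R3, so R4 = R2*R3/R1.
R4 = 685 * 501 / 9240
R4 = 343185 / 9240
R4 = 37.14 ohm

37.14 ohm


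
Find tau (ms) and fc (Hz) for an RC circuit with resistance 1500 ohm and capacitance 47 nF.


Time constant: tau = R * C.
tau = 1500 * 4.70e-08 = 7.05e-05 s
tau = 0.0705 ms
Cutoff frequency: fc = 1 / (2*pi*R*C).
fc = 1 / (2*pi*7.05e-05) = 2257.52 Hz

tau = 0.0705 ms, fc = 2257.52 Hz


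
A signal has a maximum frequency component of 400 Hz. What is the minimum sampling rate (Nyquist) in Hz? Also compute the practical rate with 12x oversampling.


By Nyquist theorem, fs_min = 2 * fmax.
fs_min = 2 * 400 = 800 Hz
Practical rate = 12 * fs_min = 12 * 800 = 9600 Hz

fs_min = 800 Hz, fs_practical = 9600 Hz


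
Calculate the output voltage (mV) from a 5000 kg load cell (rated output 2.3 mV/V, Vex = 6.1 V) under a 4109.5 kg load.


Vout = rated_output * Vex * (load / capacity).
Vout = 2.3 * 6.1 * (4109.5 / 5000)
Vout = 2.3 * 6.1 * 0.8219
Vout = 11.531 mV

11.531 mV


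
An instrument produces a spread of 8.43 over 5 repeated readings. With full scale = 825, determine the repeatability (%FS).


Repeatability = (spread / full scale) * 100%.
R = (8.43 / 825) * 100
R = 1.022 %FS

1.022 %FS


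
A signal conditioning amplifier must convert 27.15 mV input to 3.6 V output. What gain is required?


Gain = Vout / Vin (converting to same units).
G = 3.6 V / 27.15 mV
G = 3600.0 mV / 27.15 mV
G = 132.6

132.6


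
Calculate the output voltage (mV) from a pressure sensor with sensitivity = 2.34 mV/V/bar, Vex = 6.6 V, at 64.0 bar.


Output = sensitivity * Vex * P.
Vout = 2.34 * 6.6 * 64.0
Vout = 15.444 * 64.0
Vout = 988.42 mV

988.42 mV


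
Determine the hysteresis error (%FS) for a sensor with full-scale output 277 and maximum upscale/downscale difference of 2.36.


Hysteresis = (max difference / full scale) * 100%.
H = (2.36 / 277) * 100
H = 0.852 %FS

0.852 %FS


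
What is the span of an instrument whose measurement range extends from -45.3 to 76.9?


Span = upper range - lower range.
Span = 76.9 - (-45.3)
Span = 122.2

122.2


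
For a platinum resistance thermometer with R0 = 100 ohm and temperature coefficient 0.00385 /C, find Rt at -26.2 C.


The RTD equation: Rt = R0 * (1 + alpha * T).
Rt = 100 * (1 + 0.00385 * -26.2)
Rt = 100 * (1 + -0.10087)
Rt = 100 * 0.89913
Rt = 89.913 ohm

89.913 ohm


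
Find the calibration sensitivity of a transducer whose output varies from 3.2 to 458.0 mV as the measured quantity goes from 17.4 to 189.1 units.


Sensitivity = (y2 - y1) / (x2 - x1).
S = (458.0 - 3.2) / (189.1 - 17.4)
S = 454.8 / 171.7
S = 2.6488 mV/unit

2.6488 mV/unit


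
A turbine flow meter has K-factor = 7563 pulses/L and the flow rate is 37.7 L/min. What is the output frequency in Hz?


Frequency = K * Q / 60 (converting L/min to L/s).
f = 7563 * 37.7 / 60
f = 285125.1 / 60
f = 4752.09 Hz

4752.09 Hz


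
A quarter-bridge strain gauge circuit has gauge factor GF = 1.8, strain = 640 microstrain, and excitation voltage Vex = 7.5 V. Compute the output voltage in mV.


Quarter bridge output: Vout = (GF * epsilon * Vex) / 4.
Vout = (1.8 * 640e-6 * 7.5) / 4
Vout = 0.00864 / 4 V
Vout = 0.00216 V = 2.16 mV

2.16 mV


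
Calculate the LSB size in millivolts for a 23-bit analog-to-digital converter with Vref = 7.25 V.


The resolution (LSB) of an ADC is Vref / 2^n.
LSB = 7.25 / 2^23
LSB = 7.25 / 8388608
LSB = 8.6e-07 V = 0.00086427 mV

0.00086427 mV


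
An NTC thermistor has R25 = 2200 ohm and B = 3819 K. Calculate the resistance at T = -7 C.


NTC thermistor equation: Rt = R25 * exp(B * (1/T - 1/T25)).
T in Kelvin: 266.15 K, T25 = 298.15 K
1/T - 1/T25 = 1/266.15 - 1/298.15 = 0.00040326
B * (1/T - 1/T25) = 3819 * 0.00040326 = 1.5401
Rt = 2200 * exp(1.5401) = 10262.7 ohm

10262.7 ohm


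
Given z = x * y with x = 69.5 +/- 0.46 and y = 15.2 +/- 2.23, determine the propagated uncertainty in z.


For a product z = x*y, the relative uncertainty is:
uz/z = sqrt((ux/x)^2 + (uy/y)^2)
Relative uncertainties: ux/x = 0.46/69.5 = 0.006619
uy/y = 2.23/15.2 = 0.146711
z = 69.5 * 15.2 = 1056.4
uz = 1056.4 * sqrt(0.006619^2 + 0.146711^2) = 155.143

155.143


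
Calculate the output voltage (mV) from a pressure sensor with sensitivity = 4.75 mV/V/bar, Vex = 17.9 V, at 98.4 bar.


Output = sensitivity * Vex * P.
Vout = 4.75 * 17.9 * 98.4
Vout = 85.025 * 98.4
Vout = 8366.46 mV

8366.46 mV


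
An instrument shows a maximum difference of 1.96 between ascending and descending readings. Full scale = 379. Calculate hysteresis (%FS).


Hysteresis = (max difference / full scale) * 100%.
H = (1.96 / 379) * 100
H = 0.517 %FS

0.517 %FS


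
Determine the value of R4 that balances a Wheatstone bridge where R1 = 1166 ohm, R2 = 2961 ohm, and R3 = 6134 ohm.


At balance: R1*R4 = R2*R3, so R4 = R2*R3/R1.
R4 = 2961 * 6134 / 1166
R4 = 18162774 / 1166
R4 = 15576.99 ohm

15576.99 ohm


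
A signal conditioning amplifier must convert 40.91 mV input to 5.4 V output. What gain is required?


Gain = Vout / Vin (converting to same units).
G = 5.4 V / 40.91 mV
G = 5400.0 mV / 40.91 mV
G = 132.0

132.0


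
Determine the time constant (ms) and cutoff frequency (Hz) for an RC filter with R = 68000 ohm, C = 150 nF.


Time constant: tau = R * C.
tau = 68000 * 1.50e-07 = 0.0102 s
tau = 10.2 ms
Cutoff frequency: fc = 1 / (2*pi*R*C).
fc = 1 / (2*pi*0.0102) = 15.6 Hz

tau = 10.2 ms, fc = 15.6 Hz


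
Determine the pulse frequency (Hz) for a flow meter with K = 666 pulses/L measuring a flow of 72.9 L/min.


Frequency = K * Q / 60 (converting L/min to L/s).
f = 666 * 72.9 / 60
f = 48551.4 / 60
f = 809.19 Hz

809.19 Hz


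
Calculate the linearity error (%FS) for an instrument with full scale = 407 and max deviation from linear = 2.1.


Linearity error = (max deviation / full scale) * 100%.
Linearity = (2.1 / 407) * 100
Linearity = 0.516 %FS

0.516 %FS


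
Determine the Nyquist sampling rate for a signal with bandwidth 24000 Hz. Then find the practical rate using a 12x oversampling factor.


By Nyquist theorem, fs_min = 2 * fmax.
fs_min = 2 * 24000 = 48000 Hz
Practical rate = 12 * fs_min = 12 * 48000 = 576000 Hz

fs_min = 48000 Hz, fs_practical = 576000 Hz


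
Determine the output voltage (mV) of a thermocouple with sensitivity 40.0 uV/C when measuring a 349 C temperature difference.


The thermocouple output V = sensitivity * dT.
V = 40.0 uV/C * 349 C
V = 13960.0 uV
V = 13.96 mV

13.96 mV


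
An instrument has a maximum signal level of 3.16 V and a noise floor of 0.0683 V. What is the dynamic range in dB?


Dynamic range = 20 * log10(Vmax / Vnoise).
DR = 20 * log10(3.16 / 0.0683)
DR = 20 * log10(46.27)
DR = 33.31 dB

33.31 dB


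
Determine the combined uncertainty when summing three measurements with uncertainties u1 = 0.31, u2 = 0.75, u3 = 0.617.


For a sum of independent quantities, uc = sqrt(u1^2 + u2^2 + u3^2).
uc = sqrt(0.31^2 + 0.75^2 + 0.617^2)
uc = sqrt(0.0961 + 0.5625 + 0.380689)
uc = 1.0195

1.0195


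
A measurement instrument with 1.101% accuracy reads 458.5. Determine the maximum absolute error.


Absolute error = (accuracy% / 100) * reading.
Error = (1.101 / 100) * 458.5
Error = 0.01101 * 458.5
Error = 5.0481

5.0481


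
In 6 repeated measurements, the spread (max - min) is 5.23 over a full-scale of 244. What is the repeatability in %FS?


Repeatability = (spread / full scale) * 100%.
R = (5.23 / 244) * 100
R = 2.143 %FS

2.143 %FS


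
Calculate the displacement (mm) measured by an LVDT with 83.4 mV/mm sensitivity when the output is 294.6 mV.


Displacement = Vout / sensitivity.
d = 294.6 / 83.4
d = 3.532 mm

3.532 mm


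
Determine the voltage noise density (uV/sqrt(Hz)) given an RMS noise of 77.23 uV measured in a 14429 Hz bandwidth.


Noise spectral density = Vrms / sqrt(BW).
NSD = 77.23 / sqrt(14429)
NSD = 77.23 / 120.1208
NSD = 0.6429 uV/sqrt(Hz)

0.6429 uV/sqrt(Hz)


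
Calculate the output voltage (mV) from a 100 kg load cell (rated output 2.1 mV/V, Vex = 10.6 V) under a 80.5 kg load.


Vout = rated_output * Vex * (load / capacity).
Vout = 2.1 * 10.6 * (80.5 / 100)
Vout = 2.1 * 10.6 * 0.805
Vout = 17.919 mV

17.919 mV


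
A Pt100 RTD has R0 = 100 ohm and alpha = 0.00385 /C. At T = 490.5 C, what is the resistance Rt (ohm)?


The RTD equation: Rt = R0 * (1 + alpha * T).
Rt = 100 * (1 + 0.00385 * 490.5)
Rt = 100 * (1 + 1.888425)
Rt = 100 * 2.888425
Rt = 288.842 ohm

288.842 ohm


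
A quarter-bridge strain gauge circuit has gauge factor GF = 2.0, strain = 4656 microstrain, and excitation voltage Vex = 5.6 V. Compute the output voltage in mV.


Quarter bridge output: Vout = (GF * epsilon * Vex) / 4.
Vout = (2.0 * 4656e-6 * 5.6) / 4
Vout = 0.0521472 / 4 V
Vout = 0.0130368 V = 13.0368 mV

13.0368 mV


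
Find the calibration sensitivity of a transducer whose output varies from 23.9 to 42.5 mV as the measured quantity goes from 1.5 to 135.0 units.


Sensitivity = (y2 - y1) / (x2 - x1).
S = (42.5 - 23.9) / (135.0 - 1.5)
S = 18.6 / 133.5
S = 0.1393 mV/unit

0.1393 mV/unit


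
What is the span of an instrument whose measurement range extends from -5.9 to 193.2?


Span = upper range - lower range.
Span = 193.2 - (-5.9)
Span = 199.1

199.1


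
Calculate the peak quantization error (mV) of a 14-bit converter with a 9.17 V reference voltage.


The maximum quantization error is +/- LSB/2.
LSB = Vref / 2^n = 9.17 / 16384 = 0.00055969 V
Max error = LSB / 2 = 0.00055969 / 2 = 0.00027985 V
Max error = 0.2798 mV

0.2798 mV


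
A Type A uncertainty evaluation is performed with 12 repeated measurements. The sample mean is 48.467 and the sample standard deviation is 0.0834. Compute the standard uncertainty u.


The standard uncertainty for Type A evaluation is u = s / sqrt(n).
u = 0.0834 / sqrt(12)
u = 0.0834 / 3.4641
u = 0.0241

0.0241


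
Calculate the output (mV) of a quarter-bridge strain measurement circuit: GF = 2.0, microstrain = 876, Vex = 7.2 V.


Quarter bridge output: Vout = (GF * epsilon * Vex) / 4.
Vout = (2.0 * 876e-6 * 7.2) / 4
Vout = 0.0126144 / 4 V
Vout = 0.0031536 V = 3.1536 mV

3.1536 mV


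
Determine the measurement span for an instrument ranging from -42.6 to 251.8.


Span = upper range - lower range.
Span = 251.8 - (-42.6)
Span = 294.4

294.4


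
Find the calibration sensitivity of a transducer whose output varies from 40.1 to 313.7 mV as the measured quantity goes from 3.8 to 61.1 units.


Sensitivity = (y2 - y1) / (x2 - x1).
S = (313.7 - 40.1) / (61.1 - 3.8)
S = 273.6 / 57.3
S = 4.7749 mV/unit

4.7749 mV/unit


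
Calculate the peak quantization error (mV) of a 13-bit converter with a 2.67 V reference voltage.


The maximum quantization error is +/- LSB/2.
LSB = Vref / 2^n = 2.67 / 8192 = 0.00032593 V
Max error = LSB / 2 = 0.00032593 / 2 = 0.00016296 V
Max error = 0.163 mV

0.163 mV


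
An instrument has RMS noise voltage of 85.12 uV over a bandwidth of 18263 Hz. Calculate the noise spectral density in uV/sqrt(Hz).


Noise spectral density = Vrms / sqrt(BW).
NSD = 85.12 / sqrt(18263)
NSD = 85.12 / 135.1407
NSD = 0.6299 uV/sqrt(Hz)

0.6299 uV/sqrt(Hz)


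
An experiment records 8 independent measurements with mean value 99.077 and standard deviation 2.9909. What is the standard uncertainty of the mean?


The standard uncertainty for Type A evaluation is u = s / sqrt(n).
u = 2.9909 / sqrt(8)
u = 2.9909 / 2.8284
u = 1.0574

1.0574


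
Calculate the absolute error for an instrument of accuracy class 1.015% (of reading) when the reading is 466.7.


Absolute error = (accuracy% / 100) * reading.
Error = (1.015 / 100) * 466.7
Error = 0.01015 * 466.7
Error = 4.737

4.737


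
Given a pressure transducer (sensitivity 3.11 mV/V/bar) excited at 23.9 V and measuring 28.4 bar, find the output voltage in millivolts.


Output = sensitivity * Vex * P.
Vout = 3.11 * 23.9 * 28.4
Vout = 74.329 * 28.4
Vout = 2110.94 mV

2110.94 mV


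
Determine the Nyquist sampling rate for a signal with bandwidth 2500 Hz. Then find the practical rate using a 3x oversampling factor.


By Nyquist theorem, fs_min = 2 * fmax.
fs_min = 2 * 2500 = 5000 Hz
Practical rate = 3 * fs_min = 3 * 5000 = 15000 Hz

fs_min = 5000 Hz, fs_practical = 15000 Hz


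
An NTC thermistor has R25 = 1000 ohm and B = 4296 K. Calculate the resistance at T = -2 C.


NTC thermistor equation: Rt = R25 * exp(B * (1/T - 1/T25)).
T in Kelvin: 271.15 K, T25 = 298.15 K
1/T - 1/T25 = 1/271.15 - 1/298.15 = 0.00033398
B * (1/T - 1/T25) = 4296 * 0.00033398 = 1.4348
Rt = 1000 * exp(1.4348) = 4198.7 ohm

4198.7 ohm


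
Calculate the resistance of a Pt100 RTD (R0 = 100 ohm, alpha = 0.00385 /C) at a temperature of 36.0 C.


The RTD equation: Rt = R0 * (1 + alpha * T).
Rt = 100 * (1 + 0.00385 * 36.0)
Rt = 100 * (1 + 0.1386)
Rt = 100 * 1.1386
Rt = 113.86 ohm

113.86 ohm


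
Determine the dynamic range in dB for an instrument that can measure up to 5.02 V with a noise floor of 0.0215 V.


Dynamic range = 20 * log10(Vmax / Vnoise).
DR = 20 * log10(5.02 / 0.0215)
DR = 20 * log10(233.49)
DR = 47.37 dB

47.37 dB


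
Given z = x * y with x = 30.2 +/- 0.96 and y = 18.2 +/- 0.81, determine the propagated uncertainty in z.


For a product z = x*y, the relative uncertainty is:
uz/z = sqrt((ux/x)^2 + (uy/y)^2)
Relative uncertainties: ux/x = 0.96/30.2 = 0.031788
uy/y = 0.81/18.2 = 0.044505
z = 30.2 * 18.2 = 549.6
uz = 549.6 * sqrt(0.031788^2 + 0.044505^2) = 30.061

30.061


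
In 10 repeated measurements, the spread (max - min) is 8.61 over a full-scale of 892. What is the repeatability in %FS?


Repeatability = (spread / full scale) * 100%.
R = (8.61 / 892) * 100
R = 0.965 %FS

0.965 %FS


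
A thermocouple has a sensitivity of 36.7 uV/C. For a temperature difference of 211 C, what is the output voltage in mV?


The thermocouple output V = sensitivity * dT.
V = 36.7 uV/C * 211 C
V = 7743.7 uV
V = 7.744 mV

7.744 mV


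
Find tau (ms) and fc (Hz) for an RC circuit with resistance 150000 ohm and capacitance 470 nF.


Time constant: tau = R * C.
tau = 150000 * 4.70e-07 = 0.0705 s
tau = 70.5 ms
Cutoff frequency: fc = 1 / (2*pi*R*C).
fc = 1 / (2*pi*0.0705) = 2.26 Hz

tau = 70.5 ms, fc = 2.26 Hz


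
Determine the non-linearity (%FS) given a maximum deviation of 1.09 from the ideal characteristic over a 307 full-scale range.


Linearity error = (max deviation / full scale) * 100%.
Linearity = (1.09 / 307) * 100
Linearity = 0.355 %FS

0.355 %FS


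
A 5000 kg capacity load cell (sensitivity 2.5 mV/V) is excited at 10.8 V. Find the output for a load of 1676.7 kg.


Vout = rated_output * Vex * (load / capacity).
Vout = 2.5 * 10.8 * (1676.7 / 5000)
Vout = 2.5 * 10.8 * 0.33534
Vout = 9.054 mV

9.054 mV


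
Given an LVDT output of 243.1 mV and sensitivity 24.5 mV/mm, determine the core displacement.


Displacement = Vout / sensitivity.
d = 243.1 / 24.5
d = 9.922 mm

9.922 mm


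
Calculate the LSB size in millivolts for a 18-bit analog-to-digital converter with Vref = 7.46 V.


The resolution (LSB) of an ADC is Vref / 2^n.
LSB = 7.46 / 2^18
LSB = 7.46 / 262144
LSB = 2.846e-05 V = 0.02845764 mV

0.02845764 mV


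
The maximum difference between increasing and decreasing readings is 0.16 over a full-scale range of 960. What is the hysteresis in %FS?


Hysteresis = (max difference / full scale) * 100%.
H = (0.16 / 960) * 100
H = 0.017 %FS

0.017 %FS


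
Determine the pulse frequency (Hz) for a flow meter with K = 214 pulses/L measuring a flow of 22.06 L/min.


Frequency = K * Q / 60 (converting L/min to L/s).
f = 214 * 22.06 / 60
f = 4720.84 / 60
f = 78.68 Hz

78.68 Hz


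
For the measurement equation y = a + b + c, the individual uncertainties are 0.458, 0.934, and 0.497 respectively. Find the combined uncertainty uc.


For a sum of independent quantities, uc = sqrt(u1^2 + u2^2 + u3^2).
uc = sqrt(0.458^2 + 0.934^2 + 0.497^2)
uc = sqrt(0.209764 + 0.872356 + 0.247009)
uc = 1.1529

1.1529


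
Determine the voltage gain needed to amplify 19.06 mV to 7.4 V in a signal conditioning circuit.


Gain = Vout / Vin (converting to same units).
G = 7.4 V / 19.06 mV
G = 7400.0 mV / 19.06 mV
G = 388.25

388.25


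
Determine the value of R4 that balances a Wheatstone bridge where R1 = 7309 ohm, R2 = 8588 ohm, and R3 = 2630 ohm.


At balance: R1*R4 = R2*R3, so R4 = R2*R3/R1.
R4 = 8588 * 2630 / 7309
R4 = 22586440 / 7309
R4 = 3090.22 ohm

3090.22 ohm


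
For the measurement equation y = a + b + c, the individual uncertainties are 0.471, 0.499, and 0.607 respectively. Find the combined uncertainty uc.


For a sum of independent quantities, uc = sqrt(u1^2 + u2^2 + u3^2).
uc = sqrt(0.471^2 + 0.499^2 + 0.607^2)
uc = sqrt(0.221841 + 0.249001 + 0.368449)
uc = 0.9161

0.9161


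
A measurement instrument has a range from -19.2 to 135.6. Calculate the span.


Span = upper range - lower range.
Span = 135.6 - (-19.2)
Span = 154.8

154.8


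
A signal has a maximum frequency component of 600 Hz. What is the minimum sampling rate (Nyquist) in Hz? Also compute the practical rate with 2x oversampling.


By Nyquist theorem, fs_min = 2 * fmax.
fs_min = 2 * 600 = 1200 Hz
Practical rate = 2 * fs_min = 2 * 1200 = 2400 Hz

fs_min = 1200 Hz, fs_practical = 2400 Hz


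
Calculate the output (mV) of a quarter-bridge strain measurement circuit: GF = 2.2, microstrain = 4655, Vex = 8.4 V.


Quarter bridge output: Vout = (GF * epsilon * Vex) / 4.
Vout = (2.2 * 4655e-6 * 8.4) / 4
Vout = 0.0860244 / 4 V
Vout = 0.0215061 V = 21.5061 mV

21.5061 mV


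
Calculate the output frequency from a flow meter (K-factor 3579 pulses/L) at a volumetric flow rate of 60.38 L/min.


Frequency = K * Q / 60 (converting L/min to L/s).
f = 3579 * 60.38 / 60
f = 216100.02 / 60
f = 3601.67 Hz

3601.67 Hz


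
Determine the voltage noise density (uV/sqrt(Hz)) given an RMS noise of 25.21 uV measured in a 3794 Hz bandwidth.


Noise spectral density = Vrms / sqrt(BW).
NSD = 25.21 / sqrt(3794)
NSD = 25.21 / 61.5955
NSD = 0.4093 uV/sqrt(Hz)

0.4093 uV/sqrt(Hz)


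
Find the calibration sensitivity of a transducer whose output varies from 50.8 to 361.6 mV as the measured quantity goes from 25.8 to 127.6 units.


Sensitivity = (y2 - y1) / (x2 - x1).
S = (361.6 - 50.8) / (127.6 - 25.8)
S = 310.8 / 101.8
S = 3.053 mV/unit

3.053 mV/unit


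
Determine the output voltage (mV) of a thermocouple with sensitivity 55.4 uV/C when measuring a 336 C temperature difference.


The thermocouple output V = sensitivity * dT.
V = 55.4 uV/C * 336 C
V = 18614.4 uV
V = 18.614 mV

18.614 mV


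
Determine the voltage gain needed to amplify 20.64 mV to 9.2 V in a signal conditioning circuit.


Gain = Vout / Vin (converting to same units).
G = 9.2 V / 20.64 mV
G = 9200.0 mV / 20.64 mV
G = 445.74

445.74


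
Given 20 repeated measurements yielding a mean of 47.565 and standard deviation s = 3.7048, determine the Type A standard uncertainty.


The standard uncertainty for Type A evaluation is u = s / sqrt(n).
u = 3.7048 / sqrt(20)
u = 3.7048 / 4.4721
u = 0.8284

0.8284


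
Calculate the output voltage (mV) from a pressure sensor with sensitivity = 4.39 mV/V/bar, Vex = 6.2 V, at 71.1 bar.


Output = sensitivity * Vex * P.
Vout = 4.39 * 6.2 * 71.1
Vout = 27.218 * 71.1
Vout = 1935.2 mV

1935.2 mV


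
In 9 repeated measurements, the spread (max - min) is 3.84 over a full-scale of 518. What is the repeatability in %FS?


Repeatability = (spread / full scale) * 100%.
R = (3.84 / 518) * 100
R = 0.741 %FS

0.741 %FS


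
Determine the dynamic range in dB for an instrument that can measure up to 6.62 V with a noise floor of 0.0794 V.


Dynamic range = 20 * log10(Vmax / Vnoise).
DR = 20 * log10(6.62 / 0.0794)
DR = 20 * log10(83.38)
DR = 38.42 dB

38.42 dB


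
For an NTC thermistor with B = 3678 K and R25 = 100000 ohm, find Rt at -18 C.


NTC thermistor equation: Rt = R25 * exp(B * (1/T - 1/T25)).
T in Kelvin: 255.15 K, T25 = 298.15 K
1/T - 1/T25 = 1/255.15 - 1/298.15 = 0.00056525
B * (1/T - 1/T25) = 3678 * 0.00056525 = 2.079
Rt = 100000 * exp(2.079) = 799628.9 ohm

799628.9 ohm


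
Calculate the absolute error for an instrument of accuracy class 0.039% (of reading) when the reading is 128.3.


Absolute error = (accuracy% / 100) * reading.
Error = (0.039 / 100) * 128.3
Error = 0.00039 * 128.3
Error = 0.05

0.05


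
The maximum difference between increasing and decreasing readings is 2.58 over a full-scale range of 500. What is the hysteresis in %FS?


Hysteresis = (max difference / full scale) * 100%.
H = (2.58 / 500) * 100
H = 0.516 %FS

0.516 %FS


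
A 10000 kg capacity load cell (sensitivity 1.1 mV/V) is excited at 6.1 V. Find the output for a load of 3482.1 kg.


Vout = rated_output * Vex * (load / capacity).
Vout = 1.1 * 6.1 * (3482.1 / 10000)
Vout = 1.1 * 6.1 * 0.34821
Vout = 2.336 mV

2.336 mV


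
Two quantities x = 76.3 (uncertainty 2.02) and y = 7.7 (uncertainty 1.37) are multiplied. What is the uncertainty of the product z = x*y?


For a product z = x*y, the relative uncertainty is:
uz/z = sqrt((ux/x)^2 + (uy/y)^2)
Relative uncertainties: ux/x = 2.02/76.3 = 0.026474
uy/y = 1.37/7.7 = 0.177922
z = 76.3 * 7.7 = 587.5
uz = 587.5 * sqrt(0.026474^2 + 0.177922^2) = 105.682

105.682


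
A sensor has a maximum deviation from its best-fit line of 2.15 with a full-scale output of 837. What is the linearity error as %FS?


Linearity error = (max deviation / full scale) * 100%.
Linearity = (2.15 / 837) * 100
Linearity = 0.257 %FS

0.257 %FS


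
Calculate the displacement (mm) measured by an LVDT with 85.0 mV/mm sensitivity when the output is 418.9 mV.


Displacement = Vout / sensitivity.
d = 418.9 / 85.0
d = 4.928 mm

4.928 mm


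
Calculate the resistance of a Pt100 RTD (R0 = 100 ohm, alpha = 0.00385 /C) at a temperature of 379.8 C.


The RTD equation: Rt = R0 * (1 + alpha * T).
Rt = 100 * (1 + 0.00385 * 379.8)
Rt = 100 * (1 + 1.46223)
Rt = 100 * 2.46223
Rt = 246.223 ohm

246.223 ohm


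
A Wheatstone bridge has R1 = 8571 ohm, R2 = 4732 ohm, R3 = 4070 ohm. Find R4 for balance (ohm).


At balance: R1*R4 = R2*R3, so R4 = R2*R3/R1.
R4 = 4732 * 4070 / 8571
R4 = 19259240 / 8571
R4 = 2247.02 ohm

2247.02 ohm


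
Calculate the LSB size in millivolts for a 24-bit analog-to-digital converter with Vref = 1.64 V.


The resolution (LSB) of an ADC is Vref / 2^n.
LSB = 1.64 / 2^24
LSB = 1.64 / 16777216
LSB = 1e-07 V = 9.775e-05 mV

9.775e-05 mV


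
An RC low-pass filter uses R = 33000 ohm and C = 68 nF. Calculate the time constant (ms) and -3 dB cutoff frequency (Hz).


Time constant: tau = R * C.
tau = 33000 * 6.80e-08 = 0.002244 s
tau = 2.244 ms
Cutoff frequency: fc = 1 / (2*pi*R*C).
fc = 1 / (2*pi*0.002244) = 70.92 Hz

tau = 2.244 ms, fc = 70.92 Hz


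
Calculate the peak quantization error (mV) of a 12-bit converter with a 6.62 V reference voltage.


The maximum quantization error is +/- LSB/2.
LSB = Vref / 2^n = 6.62 / 4096 = 0.00161621 V
Max error = LSB / 2 = 0.00161621 / 2 = 0.00080811 V
Max error = 0.8081 mV

0.8081 mV


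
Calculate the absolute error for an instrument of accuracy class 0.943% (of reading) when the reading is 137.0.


Absolute error = (accuracy% / 100) * reading.
Error = (0.943 / 100) * 137.0
Error = 0.00943 * 137.0
Error = 1.2919

1.2919


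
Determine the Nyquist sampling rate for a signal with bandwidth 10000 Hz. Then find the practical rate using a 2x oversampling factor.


By Nyquist theorem, fs_min = 2 * fmax.
fs_min = 2 * 10000 = 20000 Hz
Practical rate = 2 * fs_min = 2 * 20000 = 40000 Hz

fs_min = 20000 Hz, fs_practical = 40000 Hz


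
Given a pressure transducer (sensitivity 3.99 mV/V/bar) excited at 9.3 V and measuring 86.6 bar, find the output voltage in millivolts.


Output = sensitivity * Vex * P.
Vout = 3.99 * 9.3 * 86.6
Vout = 37.107 * 86.6
Vout = 3213.47 mV

3213.47 mV


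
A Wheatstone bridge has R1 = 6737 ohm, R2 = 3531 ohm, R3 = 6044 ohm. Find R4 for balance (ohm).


At balance: R1*R4 = R2*R3, so R4 = R2*R3/R1.
R4 = 3531 * 6044 / 6737
R4 = 21341364 / 6737
R4 = 3167.78 ohm

3167.78 ohm


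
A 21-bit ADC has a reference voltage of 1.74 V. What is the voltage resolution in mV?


The resolution (LSB) of an ADC is Vref / 2^n.
LSB = 1.74 / 2^21
LSB = 1.74 / 2097152
LSB = 8.3e-07 V = 0.0008297 mV

0.0008297 mV


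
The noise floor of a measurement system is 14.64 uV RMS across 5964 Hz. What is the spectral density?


Noise spectral density = Vrms / sqrt(BW).
NSD = 14.64 / sqrt(5964)
NSD = 14.64 / 77.2269
NSD = 0.1896 uV/sqrt(Hz)

0.1896 uV/sqrt(Hz)


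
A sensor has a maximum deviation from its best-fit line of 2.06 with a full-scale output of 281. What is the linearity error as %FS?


Linearity error = (max deviation / full scale) * 100%.
Linearity = (2.06 / 281) * 100
Linearity = 0.733 %FS

0.733 %FS


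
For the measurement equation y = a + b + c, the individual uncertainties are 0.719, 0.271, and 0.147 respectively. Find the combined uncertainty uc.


For a sum of independent quantities, uc = sqrt(u1^2 + u2^2 + u3^2).
uc = sqrt(0.719^2 + 0.271^2 + 0.147^2)
uc = sqrt(0.516961 + 0.073441 + 0.021609)
uc = 0.7823

0.7823


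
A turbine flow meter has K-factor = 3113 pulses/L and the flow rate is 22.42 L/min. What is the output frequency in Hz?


Frequency = K * Q / 60 (converting L/min to L/s).
f = 3113 * 22.42 / 60
f = 69793.46 / 60
f = 1163.22 Hz

1163.22 Hz


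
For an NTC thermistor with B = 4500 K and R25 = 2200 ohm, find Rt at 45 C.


NTC thermistor equation: Rt = R25 * exp(B * (1/T - 1/T25)).
T in Kelvin: 318.15 K, T25 = 298.15 K
1/T - 1/T25 = 1/318.15 - 1/298.15 = -0.00021084
B * (1/T - 1/T25) = 4500 * -0.00021084 = -0.9488
Rt = 2200 * exp(-0.9488) = 851.8 ohm

851.8 ohm


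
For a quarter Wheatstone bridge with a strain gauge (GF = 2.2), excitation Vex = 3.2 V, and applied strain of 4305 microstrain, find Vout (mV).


Quarter bridge output: Vout = (GF * epsilon * Vex) / 4.
Vout = (2.2 * 4305e-6 * 3.2) / 4
Vout = 0.0303072 / 4 V
Vout = 0.0075768 V = 7.5768 mV

7.5768 mV


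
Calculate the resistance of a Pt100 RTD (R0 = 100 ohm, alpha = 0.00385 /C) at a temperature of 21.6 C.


The RTD equation: Rt = R0 * (1 + alpha * T).
Rt = 100 * (1 + 0.00385 * 21.6)
Rt = 100 * (1 + 0.08316)
Rt = 100 * 1.08316
Rt = 108.316 ohm

108.316 ohm


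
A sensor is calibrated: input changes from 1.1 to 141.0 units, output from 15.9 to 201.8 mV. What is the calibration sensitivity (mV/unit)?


Sensitivity = (y2 - y1) / (x2 - x1).
S = (201.8 - 15.9) / (141.0 - 1.1)
S = 185.9 / 139.9
S = 1.3288 mV/unit

1.3288 mV/unit


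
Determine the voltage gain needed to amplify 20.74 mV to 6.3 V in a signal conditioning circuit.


Gain = Vout / Vin (converting to same units).
G = 6.3 V / 20.74 mV
G = 6300.0 mV / 20.74 mV
G = 303.76

303.76


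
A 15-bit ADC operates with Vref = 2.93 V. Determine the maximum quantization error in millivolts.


The maximum quantization error is +/- LSB/2.
LSB = Vref / 2^n = 2.93 / 32768 = 8.942e-05 V
Max error = LSB / 2 = 8.942e-05 / 2 = 4.471e-05 V
Max error = 0.0447 mV

0.0447 mV


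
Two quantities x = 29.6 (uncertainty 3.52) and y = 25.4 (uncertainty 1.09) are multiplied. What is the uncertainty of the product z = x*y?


For a product z = x*y, the relative uncertainty is:
uz/z = sqrt((ux/x)^2 + (uy/y)^2)
Relative uncertainties: ux/x = 3.52/29.6 = 0.118919
uy/y = 1.09/25.4 = 0.042913
z = 29.6 * 25.4 = 751.8
uz = 751.8 * sqrt(0.118919^2 + 0.042913^2) = 95.051

95.051


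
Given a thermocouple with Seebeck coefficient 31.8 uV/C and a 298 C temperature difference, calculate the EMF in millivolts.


The thermocouple output V = sensitivity * dT.
V = 31.8 uV/C * 298 C
V = 9476.4 uV
V = 9.476 mV

9.476 mV


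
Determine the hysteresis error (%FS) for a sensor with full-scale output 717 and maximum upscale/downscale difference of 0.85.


Hysteresis = (max difference / full scale) * 100%.
H = (0.85 / 717) * 100
H = 0.119 %FS

0.119 %FS


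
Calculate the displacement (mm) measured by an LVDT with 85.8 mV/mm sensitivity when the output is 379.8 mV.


Displacement = Vout / sensitivity.
d = 379.8 / 85.8
d = 4.427 mm

4.427 mm


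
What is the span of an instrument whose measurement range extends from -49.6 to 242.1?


Span = upper range - lower range.
Span = 242.1 - (-49.6)
Span = 291.7

291.7


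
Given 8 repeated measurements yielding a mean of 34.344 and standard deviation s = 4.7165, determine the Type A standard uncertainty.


The standard uncertainty for Type A evaluation is u = s / sqrt(n).
u = 4.7165 / sqrt(8)
u = 4.7165 / 2.8284
u = 1.6675

1.6675


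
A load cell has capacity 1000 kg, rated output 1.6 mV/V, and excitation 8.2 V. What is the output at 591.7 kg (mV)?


Vout = rated_output * Vex * (load / capacity).
Vout = 1.6 * 8.2 * (591.7 / 1000)
Vout = 1.6 * 8.2 * 0.5917
Vout = 7.763 mV

7.763 mV


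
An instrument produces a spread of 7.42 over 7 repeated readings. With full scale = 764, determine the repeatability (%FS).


Repeatability = (spread / full scale) * 100%.
R = (7.42 / 764) * 100
R = 0.971 %FS

0.971 %FS


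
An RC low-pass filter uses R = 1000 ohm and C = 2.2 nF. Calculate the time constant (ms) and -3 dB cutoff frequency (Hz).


Time constant: tau = R * C.
tau = 1000 * 2.20e-09 = 2.2e-06 s
tau = 0.0022 ms
Cutoff frequency: fc = 1 / (2*pi*R*C).
fc = 1 / (2*pi*2.2e-06) = 72343.16 Hz

tau = 0.0022 ms, fc = 72343.16 Hz


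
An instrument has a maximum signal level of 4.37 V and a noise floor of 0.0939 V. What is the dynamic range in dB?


Dynamic range = 20 * log10(Vmax / Vnoise).
DR = 20 * log10(4.37 / 0.0939)
DR = 20 * log10(46.54)
DR = 33.36 dB

33.36 dB


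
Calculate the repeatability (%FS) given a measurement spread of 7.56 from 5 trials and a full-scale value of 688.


Repeatability = (spread / full scale) * 100%.
R = (7.56 / 688) * 100
R = 1.099 %FS

1.099 %FS


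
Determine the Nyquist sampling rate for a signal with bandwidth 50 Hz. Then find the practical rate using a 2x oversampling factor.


By Nyquist theorem, fs_min = 2 * fmax.
fs_min = 2 * 50 = 100 Hz
Practical rate = 2 * fs_min = 2 * 100 = 200 Hz

fs_min = 100 Hz, fs_practical = 200 Hz


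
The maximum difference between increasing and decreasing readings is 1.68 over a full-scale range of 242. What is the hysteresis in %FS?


Hysteresis = (max difference / full scale) * 100%.
H = (1.68 / 242) * 100
H = 0.694 %FS

0.694 %FS


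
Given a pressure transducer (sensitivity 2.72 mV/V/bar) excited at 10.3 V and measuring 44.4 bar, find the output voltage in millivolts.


Output = sensitivity * Vex * P.
Vout = 2.72 * 10.3 * 44.4
Vout = 28.016 * 44.4
Vout = 1243.91 mV

1243.91 mV


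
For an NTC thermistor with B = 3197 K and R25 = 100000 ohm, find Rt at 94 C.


NTC thermistor equation: Rt = R25 * exp(B * (1/T - 1/T25)).
T in Kelvin: 367.15 K, T25 = 298.15 K
1/T - 1/T25 = 1/367.15 - 1/298.15 = -0.00063033
B * (1/T - 1/T25) = 3197 * -0.00063033 = -2.0152
Rt = 100000 * exp(-2.0152) = 13329.7 ohm

13329.7 ohm
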